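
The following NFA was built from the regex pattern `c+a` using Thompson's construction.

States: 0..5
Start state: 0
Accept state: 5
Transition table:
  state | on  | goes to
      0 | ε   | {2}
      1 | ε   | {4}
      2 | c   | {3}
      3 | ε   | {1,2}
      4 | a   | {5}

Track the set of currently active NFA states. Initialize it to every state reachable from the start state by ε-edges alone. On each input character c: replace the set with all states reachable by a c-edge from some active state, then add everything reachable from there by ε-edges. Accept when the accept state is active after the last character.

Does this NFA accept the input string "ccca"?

Answer: ACCEPT

Derivation:
start: ε-closure({0}) = {0,2}
'c' @ 1: {1,2,3,4}
'c' @ 2: {1,2,3,4}
'c' @ 3: {1,2,3,4}
'a' @ 4: {5}  ✓accept
end set {5} — state 5 in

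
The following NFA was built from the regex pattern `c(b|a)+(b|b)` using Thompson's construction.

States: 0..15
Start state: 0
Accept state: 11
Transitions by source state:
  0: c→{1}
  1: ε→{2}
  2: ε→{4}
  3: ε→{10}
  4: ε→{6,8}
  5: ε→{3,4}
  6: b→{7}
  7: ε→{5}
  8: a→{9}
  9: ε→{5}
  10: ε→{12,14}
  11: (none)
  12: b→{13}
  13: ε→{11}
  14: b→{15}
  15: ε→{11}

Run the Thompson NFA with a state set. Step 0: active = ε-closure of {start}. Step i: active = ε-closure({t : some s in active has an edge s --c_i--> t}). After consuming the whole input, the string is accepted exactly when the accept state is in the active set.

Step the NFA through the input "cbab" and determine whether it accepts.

start: ε-closure({0}) = {0}
'c' @ 1: {1,2,4,6,8}
'b' @ 2: {3,4,5,6,7,8,10,12,14}
'a' @ 3: {3,4,5,6,8,9,10,12,14}
'b' @ 4: {3,4,5,6,7,8,10,11,12,13,14,15}  ✓accept
end set {3,4,5,6,7,8,10,11,12,13,14,15} — state 11 in

Answer: ACCEPT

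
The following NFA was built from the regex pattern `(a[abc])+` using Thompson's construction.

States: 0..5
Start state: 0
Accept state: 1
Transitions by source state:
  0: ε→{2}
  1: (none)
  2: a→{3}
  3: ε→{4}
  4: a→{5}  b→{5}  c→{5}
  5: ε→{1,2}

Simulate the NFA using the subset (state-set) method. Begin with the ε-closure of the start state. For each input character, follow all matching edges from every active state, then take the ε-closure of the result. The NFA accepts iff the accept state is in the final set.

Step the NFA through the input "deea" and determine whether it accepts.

S₀ = ε-closure({0}) = {0,2}
'd' @ 1: {}  — state set empty
rest 'eea' ignored (set empty)
final: {}; accept 1 not in set

Answer: REJECT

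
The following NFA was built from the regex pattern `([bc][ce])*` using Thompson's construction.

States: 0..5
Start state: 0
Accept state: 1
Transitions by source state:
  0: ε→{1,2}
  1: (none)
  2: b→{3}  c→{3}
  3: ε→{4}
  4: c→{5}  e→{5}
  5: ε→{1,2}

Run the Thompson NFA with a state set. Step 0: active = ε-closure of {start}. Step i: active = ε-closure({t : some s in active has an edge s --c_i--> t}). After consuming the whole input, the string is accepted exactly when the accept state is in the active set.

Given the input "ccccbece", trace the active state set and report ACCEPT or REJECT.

start: ε-closure({0}) = {0,1,2}
'c' @ 1: {3,4}
'c' @ 2: {1,2,5}  (accept∈set)
'c' @ 3: {3,4}
'c' @ 4: {1,2,5}  (accept∈set)
'b' @ 5: {3,4}
'e' @ 6: {1,2,5}  (accept∈set)
'c' @ 7: {3,4}
'e' @ 8: {1,2,5}  (accept∈set)
after full input: {1,2,5}  (accept=1 in)

Answer: ACCEPT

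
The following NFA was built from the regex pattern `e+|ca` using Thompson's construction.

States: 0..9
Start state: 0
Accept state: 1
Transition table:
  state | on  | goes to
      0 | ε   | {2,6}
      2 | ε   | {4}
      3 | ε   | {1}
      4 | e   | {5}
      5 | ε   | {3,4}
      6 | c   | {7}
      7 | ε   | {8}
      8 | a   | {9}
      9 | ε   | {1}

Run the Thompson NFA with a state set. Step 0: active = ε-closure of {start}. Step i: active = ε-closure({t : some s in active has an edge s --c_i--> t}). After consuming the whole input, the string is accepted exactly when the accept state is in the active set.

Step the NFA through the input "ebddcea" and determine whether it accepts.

Answer: REJECT

Derivation:
start: ε-closure({0}) = {0,2,4,6}
'e' @ 1: {1,3,4,5}  (accept∈set)
'b' @ 2: {}  — dead — no transitions
rest 'ddcea' ignored (set empty)
end set {} — state 1 not in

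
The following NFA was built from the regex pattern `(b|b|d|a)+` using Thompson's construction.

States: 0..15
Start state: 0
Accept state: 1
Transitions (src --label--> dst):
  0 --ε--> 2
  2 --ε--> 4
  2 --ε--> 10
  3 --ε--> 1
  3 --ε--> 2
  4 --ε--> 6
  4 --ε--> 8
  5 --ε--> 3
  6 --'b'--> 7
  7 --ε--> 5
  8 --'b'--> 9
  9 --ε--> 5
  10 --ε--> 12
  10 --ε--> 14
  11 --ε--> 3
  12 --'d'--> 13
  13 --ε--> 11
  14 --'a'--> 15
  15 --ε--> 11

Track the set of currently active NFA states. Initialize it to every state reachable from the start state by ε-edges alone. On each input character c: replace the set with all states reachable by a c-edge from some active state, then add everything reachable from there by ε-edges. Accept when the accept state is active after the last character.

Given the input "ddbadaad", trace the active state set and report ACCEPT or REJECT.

S₀ = ε-closure({0}) = {0,2,4,6,8,10,12,14}
'd' @ 1: {1,2,3,4,6,8,10,11,12,13,14}  ✓accept
'd' @ 2: {1,2,3,4,6,8,10,11,12,13,14}  ✓accept
'b' @ 3: {1,2,3,4,5,6,7,8,9,10,12,14}  ✓accept
'a' @ 4: {1,2,3,4,6,8,10,11,12,14,15}  ✓accept
'd' @ 5: {1,2,3,4,6,8,10,11,12,13,14}  ✓accept
'a' @ 6: {1,2,3,4,6,8,10,11,12,14,15}  ✓accept
'a' @ 7: {1,2,3,4,6,8,10,11,12,14,15}  ✓accept
'd' @ 8: {1,2,3,4,6,8,10,11,12,13,14}  ✓accept
end set {1,2,3,4,6,8,10,11,12,13,14} — state 1 in

Answer: ACCEPT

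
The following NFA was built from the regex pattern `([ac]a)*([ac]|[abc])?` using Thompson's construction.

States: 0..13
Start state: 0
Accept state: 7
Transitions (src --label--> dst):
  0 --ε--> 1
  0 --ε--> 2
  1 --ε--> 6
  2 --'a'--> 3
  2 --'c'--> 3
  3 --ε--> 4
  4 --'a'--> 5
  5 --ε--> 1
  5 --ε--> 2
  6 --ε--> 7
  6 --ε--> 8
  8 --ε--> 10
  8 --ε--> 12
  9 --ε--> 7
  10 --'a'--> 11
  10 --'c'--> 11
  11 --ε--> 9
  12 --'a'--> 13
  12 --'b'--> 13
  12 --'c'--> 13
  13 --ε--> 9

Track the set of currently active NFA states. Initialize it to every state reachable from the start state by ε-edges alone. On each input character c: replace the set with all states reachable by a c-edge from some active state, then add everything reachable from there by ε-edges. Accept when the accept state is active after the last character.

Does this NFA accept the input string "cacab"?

Answer: ACCEPT

Derivation:
initial (ε-close {0}): {0,1,2,6,7,8,10,12}
'c' @ 1: {3,4,7,9,11,13}  ✓accept
'a' @ 2: {1,2,5,6,7,8,10,12}  ✓accept
'c' @ 3: {3,4,7,9,11,13}  ✓accept
'a' @ 4: {1,2,5,6,7,8,10,12}  ✓accept
'b' @ 5: {7,9,13}  ✓accept
after full input: {7,9,13}  (accept=7 in)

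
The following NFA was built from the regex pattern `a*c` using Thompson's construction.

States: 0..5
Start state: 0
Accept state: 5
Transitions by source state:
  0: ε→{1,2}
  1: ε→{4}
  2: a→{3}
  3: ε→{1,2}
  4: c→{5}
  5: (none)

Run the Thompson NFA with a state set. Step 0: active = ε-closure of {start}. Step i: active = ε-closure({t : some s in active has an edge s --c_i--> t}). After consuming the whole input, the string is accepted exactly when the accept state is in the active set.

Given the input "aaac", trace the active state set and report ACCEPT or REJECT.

Answer: ACCEPT

Steps:
initial (ε-close {0}): {0,1,2,4}
'a' @ 1: {1,2,3,4}
'a' @ 2: {1,2,3,4}
'a' @ 3: {1,2,3,4}
'c' @ 4: {5}  (accept∈set)
end set {5} — state 5 in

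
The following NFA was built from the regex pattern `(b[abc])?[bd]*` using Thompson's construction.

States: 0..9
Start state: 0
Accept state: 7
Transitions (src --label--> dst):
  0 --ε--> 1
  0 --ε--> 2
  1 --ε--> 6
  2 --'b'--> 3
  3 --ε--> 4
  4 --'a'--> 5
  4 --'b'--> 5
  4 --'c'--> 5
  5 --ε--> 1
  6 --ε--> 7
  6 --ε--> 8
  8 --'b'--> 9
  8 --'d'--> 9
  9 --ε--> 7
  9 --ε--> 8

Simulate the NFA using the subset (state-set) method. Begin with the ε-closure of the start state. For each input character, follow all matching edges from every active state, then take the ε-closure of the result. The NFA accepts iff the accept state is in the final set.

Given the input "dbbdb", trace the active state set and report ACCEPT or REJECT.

Answer: ACCEPT

Steps:
start: ε-closure({0}) = {0,1,2,6,7,8}
'd' @ 1: {7,8,9}  ✓accept
'b' @ 2: {7,8,9}  ✓accept
'b' @ 3: {7,8,9}  ✓accept
'd' @ 4: {7,8,9}  ✓accept
'b' @ 5: {7,8,9}  ✓accept
final: {7,8,9}; accept 7 in set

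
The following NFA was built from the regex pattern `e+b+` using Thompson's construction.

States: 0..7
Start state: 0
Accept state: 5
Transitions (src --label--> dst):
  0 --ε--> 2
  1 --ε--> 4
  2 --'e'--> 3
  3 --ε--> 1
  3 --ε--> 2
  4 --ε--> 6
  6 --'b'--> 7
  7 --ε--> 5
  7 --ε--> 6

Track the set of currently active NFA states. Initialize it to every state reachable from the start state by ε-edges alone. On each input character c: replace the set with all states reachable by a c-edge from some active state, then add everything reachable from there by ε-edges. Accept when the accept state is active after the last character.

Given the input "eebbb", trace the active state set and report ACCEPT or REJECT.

S₀ = ε-closure({0}) = {0,2}
'e' @ 1: {1,2,3,4,6}
'e' @ 2: {1,2,3,4,6}
'b' @ 3: {5,6,7}  [accepting]
'b' @ 4: {5,6,7}  [accepting]
'b' @ 5: {5,6,7}  [accepting]
after full input: {5,6,7}  (accept=5 in)

Answer: ACCEPT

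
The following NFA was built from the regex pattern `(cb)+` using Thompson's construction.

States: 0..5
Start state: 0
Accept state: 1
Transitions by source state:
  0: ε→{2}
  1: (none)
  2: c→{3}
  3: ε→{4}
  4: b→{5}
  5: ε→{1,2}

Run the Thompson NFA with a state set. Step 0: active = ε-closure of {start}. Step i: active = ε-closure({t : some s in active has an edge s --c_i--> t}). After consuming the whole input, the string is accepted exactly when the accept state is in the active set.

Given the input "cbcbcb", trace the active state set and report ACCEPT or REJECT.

Answer: ACCEPT

Trace:
S₀ = ε-closure({0}) = {0,2}
'c' @ 1: {3,4}
'b' @ 2: {1,2,5}  (accept∈set)
'c' @ 3: {3,4}
'b' @ 4: {1,2,5}  (accept∈set)
'c' @ 5: {3,4}
'b' @ 6: {1,2,5}  (accept∈set)
final: {1,2,5}; accept 1 in set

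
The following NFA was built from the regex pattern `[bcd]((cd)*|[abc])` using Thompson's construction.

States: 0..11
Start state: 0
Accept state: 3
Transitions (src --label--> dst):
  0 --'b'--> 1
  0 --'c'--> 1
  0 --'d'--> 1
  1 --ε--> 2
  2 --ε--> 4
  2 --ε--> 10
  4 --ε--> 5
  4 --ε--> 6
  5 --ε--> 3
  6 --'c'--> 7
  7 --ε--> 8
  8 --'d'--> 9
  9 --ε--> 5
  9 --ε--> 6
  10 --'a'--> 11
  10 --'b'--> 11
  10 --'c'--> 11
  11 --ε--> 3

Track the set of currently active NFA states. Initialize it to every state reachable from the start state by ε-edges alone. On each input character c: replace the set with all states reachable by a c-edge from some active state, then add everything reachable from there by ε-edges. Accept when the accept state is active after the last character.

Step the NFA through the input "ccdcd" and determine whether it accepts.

start: ε-closure({0}) = {0}
'c' @ 1: {1,2,3,4,5,6,10}  [accepting]
'c' @ 2: {3,7,8,11}  [accepting]
'd' @ 3: {3,5,6,9}  [accepting]
'c' @ 4: {7,8}
'd' @ 5: {3,5,6,9}  [accepting]
after full input: {3,5,6,9}  (accept=3 in)

Answer: ACCEPT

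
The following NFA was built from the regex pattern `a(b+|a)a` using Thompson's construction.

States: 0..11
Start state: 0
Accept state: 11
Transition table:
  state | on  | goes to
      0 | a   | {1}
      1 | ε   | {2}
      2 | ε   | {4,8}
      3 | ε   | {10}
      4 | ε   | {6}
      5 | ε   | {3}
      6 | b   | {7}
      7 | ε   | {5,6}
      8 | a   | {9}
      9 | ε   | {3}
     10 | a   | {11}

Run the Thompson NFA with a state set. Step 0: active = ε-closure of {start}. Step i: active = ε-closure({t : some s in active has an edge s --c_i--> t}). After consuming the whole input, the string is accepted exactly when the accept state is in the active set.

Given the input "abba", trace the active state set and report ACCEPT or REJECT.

Answer: ACCEPT

Steps:
start: ε-closure({0}) = {0}
'a' @ 1: {1,2,4,6,8}
'b' @ 2: {3,5,6,7,10}
'b' @ 3: {3,5,6,7,10}
'a' @ 4: {11}  (accept∈set)
after full input: {11}  (accept=11 in)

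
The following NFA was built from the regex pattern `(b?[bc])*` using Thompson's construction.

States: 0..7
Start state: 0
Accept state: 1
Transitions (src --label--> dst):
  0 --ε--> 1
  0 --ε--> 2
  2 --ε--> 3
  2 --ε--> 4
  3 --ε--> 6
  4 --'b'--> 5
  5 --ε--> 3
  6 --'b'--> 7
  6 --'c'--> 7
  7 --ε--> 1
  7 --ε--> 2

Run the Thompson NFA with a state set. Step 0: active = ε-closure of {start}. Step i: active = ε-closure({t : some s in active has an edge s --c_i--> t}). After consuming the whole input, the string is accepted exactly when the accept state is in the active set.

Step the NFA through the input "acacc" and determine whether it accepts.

initial (ε-close {0}): {0,1,2,3,4,6}
'a' @ 1: {}  — dead — no transitions
rest 'cacc' ignored (set empty)
end set {} — state 1 not in

Answer: REJECT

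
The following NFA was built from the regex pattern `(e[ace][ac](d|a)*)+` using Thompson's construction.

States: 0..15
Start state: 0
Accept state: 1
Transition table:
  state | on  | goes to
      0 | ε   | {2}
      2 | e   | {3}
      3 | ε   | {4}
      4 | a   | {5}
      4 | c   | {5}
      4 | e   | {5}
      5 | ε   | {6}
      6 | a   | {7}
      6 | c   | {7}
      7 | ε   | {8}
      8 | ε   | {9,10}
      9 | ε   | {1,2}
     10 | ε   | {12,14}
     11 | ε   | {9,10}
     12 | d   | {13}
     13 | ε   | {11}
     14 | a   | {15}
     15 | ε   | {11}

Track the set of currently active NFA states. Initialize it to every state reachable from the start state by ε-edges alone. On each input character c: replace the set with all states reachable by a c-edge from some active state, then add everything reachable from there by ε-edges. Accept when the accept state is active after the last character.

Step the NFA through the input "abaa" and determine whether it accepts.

S₀ = ε-closure({0}) = {0,2}
'a' @ 1: {}  — state set empty
rest 'baa' ignored (set empty)
final: {}; accept 1 not in set

Answer: REJECT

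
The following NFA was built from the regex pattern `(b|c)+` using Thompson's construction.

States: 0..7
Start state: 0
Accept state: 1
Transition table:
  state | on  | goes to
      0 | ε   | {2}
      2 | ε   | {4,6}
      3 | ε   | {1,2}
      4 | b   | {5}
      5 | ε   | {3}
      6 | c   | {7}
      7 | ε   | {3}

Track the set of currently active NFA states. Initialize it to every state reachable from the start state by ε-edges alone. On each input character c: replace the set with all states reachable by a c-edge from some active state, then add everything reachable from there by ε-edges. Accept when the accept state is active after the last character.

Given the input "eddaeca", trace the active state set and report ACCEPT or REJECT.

Answer: REJECT

Steps:
S₀ = ε-closure({0}) = {0,2,4,6}
'e' @ 1: {}  — no active states
rest 'ddaeca' ignored (set empty)
final: {}; accept 1 not in set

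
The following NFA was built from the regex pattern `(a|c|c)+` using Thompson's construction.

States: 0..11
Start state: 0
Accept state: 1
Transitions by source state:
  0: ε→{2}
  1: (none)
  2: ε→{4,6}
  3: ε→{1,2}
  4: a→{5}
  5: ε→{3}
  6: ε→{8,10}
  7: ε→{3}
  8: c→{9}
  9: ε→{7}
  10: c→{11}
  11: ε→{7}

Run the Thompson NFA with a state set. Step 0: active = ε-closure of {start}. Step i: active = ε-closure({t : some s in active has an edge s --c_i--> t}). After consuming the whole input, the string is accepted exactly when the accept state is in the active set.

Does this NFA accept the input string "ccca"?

Answer: ACCEPT

Derivation:
initial (ε-close {0}): {0,2,4,6,8,10}
'c' @ 1: {1,2,3,4,6,7,8,9,10,11}  ✓accept
'c' @ 2: {1,2,3,4,6,7,8,9,10,11}  ✓accept
'c' @ 3: {1,2,3,4,6,7,8,9,10,11}  ✓accept
'a' @ 4: {1,2,3,4,5,6,8,10}  ✓accept
final: {1,2,3,4,5,6,8,10}; accept 1 in set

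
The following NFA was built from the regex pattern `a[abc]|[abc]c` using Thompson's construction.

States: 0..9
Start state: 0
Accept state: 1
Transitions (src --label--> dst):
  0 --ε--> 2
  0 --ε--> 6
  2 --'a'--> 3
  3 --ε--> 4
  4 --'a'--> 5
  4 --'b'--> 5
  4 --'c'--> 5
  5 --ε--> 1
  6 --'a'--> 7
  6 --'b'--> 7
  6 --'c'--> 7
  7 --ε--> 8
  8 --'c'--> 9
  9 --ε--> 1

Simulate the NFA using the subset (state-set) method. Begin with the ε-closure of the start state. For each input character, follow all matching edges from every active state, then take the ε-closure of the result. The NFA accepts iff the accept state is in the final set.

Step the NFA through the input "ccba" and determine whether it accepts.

S₀ = ε-closure({0}) = {0,2,6}
'c' @ 1: {7,8}
'c' @ 2: {1,9}  [accepting]
'b' @ 3: {}  — state set empty
rest 'a' ignored (set empty)
end set {} — state 1 not in

Answer: REJECT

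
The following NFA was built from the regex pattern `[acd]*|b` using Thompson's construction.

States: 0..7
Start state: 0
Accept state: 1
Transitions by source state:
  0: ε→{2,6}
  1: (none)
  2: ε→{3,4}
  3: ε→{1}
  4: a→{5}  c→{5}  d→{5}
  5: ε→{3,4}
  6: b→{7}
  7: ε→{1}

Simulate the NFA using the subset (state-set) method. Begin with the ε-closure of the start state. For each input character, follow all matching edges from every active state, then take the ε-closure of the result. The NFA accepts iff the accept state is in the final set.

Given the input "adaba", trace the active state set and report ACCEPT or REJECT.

Answer: REJECT

Steps:
start: ε-closure({0}) = {0,1,2,3,4,6}
'a' @ 1: {1,3,4,5}  [accepting]
'd' @ 2: {1,3,4,5}  [accepting]
'a' @ 3: {1,3,4,5}  [accepting]
'b' @ 4: {}  — dead — no transitions
rest 'a' ignored (set empty)
after full input: {}  (accept=1 not in)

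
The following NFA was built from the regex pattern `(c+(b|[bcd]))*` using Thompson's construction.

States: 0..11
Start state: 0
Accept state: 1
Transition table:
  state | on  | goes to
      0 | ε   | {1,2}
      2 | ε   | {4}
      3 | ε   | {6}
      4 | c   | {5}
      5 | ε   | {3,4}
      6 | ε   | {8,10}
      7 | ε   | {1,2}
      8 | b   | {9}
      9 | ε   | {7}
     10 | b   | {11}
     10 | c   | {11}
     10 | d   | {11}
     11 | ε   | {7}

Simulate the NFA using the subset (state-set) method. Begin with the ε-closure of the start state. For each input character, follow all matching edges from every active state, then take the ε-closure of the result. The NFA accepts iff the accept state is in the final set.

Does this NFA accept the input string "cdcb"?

S₀ = ε-closure({0}) = {0,1,2,4}
'c' @ 1: {3,4,5,6,8,10}
'd' @ 2: {1,2,4,7,11}  (accept∈set)
'c' @ 3: {3,4,5,6,8,10}
'b' @ 4: {1,2,4,7,9,11}  (accept∈set)
end set {1,2,4,7,9,11} — state 1 in

Answer: ACCEPT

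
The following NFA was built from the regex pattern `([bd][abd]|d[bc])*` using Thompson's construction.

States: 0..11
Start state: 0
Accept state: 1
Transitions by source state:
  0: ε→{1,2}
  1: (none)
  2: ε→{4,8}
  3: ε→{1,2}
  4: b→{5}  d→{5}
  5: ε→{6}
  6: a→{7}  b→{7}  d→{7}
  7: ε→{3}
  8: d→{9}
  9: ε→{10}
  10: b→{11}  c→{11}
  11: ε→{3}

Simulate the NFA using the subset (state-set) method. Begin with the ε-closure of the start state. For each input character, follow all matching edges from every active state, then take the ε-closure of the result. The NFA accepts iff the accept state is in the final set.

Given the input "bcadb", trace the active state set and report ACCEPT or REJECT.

Answer: REJECT

Trace:
S₀ = ε-closure({0}) = {0,1,2,4,8}
'b' @ 1: {5,6}
'c' @ 2: {}  — no active states
rest 'adb' ignored (set empty)
end set {} — state 1 not in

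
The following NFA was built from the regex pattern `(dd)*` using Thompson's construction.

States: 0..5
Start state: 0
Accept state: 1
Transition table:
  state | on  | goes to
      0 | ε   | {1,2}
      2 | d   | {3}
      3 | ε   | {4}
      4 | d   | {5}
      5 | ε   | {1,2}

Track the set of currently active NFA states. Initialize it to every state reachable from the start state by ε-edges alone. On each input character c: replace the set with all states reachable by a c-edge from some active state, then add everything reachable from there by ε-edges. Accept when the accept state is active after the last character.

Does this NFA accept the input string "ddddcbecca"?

start: ε-closure({0}) = {0,1,2}
'd' @ 1: {3,4}
'd' @ 2: {1,2,5}  (accept∈set)
'd' @ 3: {3,4}
'd' @ 4: {1,2,5}  (accept∈set)
'c' @ 5: {}  — state set empty
rest 'becca' ignored (set empty)
end set {} — state 1 not in

Answer: REJECT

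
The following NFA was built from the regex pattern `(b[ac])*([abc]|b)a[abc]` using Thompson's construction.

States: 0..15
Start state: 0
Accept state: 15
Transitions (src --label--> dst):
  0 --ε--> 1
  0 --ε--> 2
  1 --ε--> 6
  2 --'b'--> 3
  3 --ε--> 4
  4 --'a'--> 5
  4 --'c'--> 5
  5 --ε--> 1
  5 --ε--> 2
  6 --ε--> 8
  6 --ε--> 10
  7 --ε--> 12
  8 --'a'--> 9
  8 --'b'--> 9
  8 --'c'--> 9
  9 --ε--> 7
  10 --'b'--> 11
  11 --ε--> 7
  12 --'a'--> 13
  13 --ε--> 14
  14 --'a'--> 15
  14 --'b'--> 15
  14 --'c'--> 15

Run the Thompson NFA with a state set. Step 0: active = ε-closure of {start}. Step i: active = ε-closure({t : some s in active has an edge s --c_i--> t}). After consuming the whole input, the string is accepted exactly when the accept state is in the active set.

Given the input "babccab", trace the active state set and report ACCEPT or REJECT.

S₀ = ε-closure({0}) = {0,1,2,6,8,10}
'b' @ 1: {3,4,7,9,11,12}
'a' @ 2: {1,2,5,6,8,10,13,14}
'b' @ 3: {3,4,7,9,11,12,15}  [accepting]
'c' @ 4: {1,2,5,6,8,10}
'c' @ 5: {7,9,12}
'a' @ 6: {13,14}
'b' @ 7: {15}  [accepting]
end set {15} — state 15 in

Answer: ACCEPT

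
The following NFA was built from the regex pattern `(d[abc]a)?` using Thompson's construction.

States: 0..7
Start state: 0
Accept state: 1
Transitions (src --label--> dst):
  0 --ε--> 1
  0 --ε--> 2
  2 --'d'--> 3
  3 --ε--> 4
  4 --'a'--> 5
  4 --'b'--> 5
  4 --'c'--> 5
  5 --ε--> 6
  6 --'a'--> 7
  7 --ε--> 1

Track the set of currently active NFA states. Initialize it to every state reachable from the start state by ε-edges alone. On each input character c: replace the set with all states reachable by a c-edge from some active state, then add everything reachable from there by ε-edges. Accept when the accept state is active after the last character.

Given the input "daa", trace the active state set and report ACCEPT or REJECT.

start: ε-closure({0}) = {0,1,2}
'd' @ 1: {3,4}
'a' @ 2: {5,6}
'a' @ 3: {1,7}  [accepting]
after full input: {1,7}  (accept=1 in)

Answer: ACCEPT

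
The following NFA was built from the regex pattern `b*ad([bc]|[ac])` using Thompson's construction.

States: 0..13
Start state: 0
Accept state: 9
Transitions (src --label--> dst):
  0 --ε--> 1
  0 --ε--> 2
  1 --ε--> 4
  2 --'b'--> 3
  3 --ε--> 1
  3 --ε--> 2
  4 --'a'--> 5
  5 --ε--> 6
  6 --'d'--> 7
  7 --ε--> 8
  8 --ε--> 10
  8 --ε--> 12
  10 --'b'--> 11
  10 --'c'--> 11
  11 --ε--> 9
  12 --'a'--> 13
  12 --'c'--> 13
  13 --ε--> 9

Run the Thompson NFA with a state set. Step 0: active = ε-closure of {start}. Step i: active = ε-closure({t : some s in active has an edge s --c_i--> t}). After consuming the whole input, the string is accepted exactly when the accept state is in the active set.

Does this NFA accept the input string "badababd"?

Answer: REJECT

Derivation:
start: ε-closure({0}) = {0,1,2,4}
'b' @ 1: {1,2,3,4}
'a' @ 2: {5,6}
'd' @ 3: {7,8,10,12}
'a' @ 4: {9,13}  [accepting]
'b' @ 5: {}  — state set empty
rest 'abd' ignored (set empty)
end set {} — state 9 not in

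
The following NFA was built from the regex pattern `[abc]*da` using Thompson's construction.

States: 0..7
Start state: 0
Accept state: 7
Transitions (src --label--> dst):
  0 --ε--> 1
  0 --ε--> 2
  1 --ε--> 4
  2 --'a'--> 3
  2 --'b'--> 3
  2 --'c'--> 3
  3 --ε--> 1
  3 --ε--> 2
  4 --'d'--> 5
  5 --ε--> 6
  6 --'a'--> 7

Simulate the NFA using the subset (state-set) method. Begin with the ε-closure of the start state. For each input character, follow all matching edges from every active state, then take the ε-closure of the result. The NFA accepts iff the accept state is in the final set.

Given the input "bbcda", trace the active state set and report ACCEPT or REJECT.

Answer: ACCEPT

Trace:
start: ε-closure({0}) = {0,1,2,4}
'b' @ 1: {1,2,3,4}
'b' @ 2: {1,2,3,4}
'c' @ 3: {1,2,3,4}
'd' @ 4: {5,6}
'a' @ 5: {7}  (accept∈set)
end set {7} — state 7 in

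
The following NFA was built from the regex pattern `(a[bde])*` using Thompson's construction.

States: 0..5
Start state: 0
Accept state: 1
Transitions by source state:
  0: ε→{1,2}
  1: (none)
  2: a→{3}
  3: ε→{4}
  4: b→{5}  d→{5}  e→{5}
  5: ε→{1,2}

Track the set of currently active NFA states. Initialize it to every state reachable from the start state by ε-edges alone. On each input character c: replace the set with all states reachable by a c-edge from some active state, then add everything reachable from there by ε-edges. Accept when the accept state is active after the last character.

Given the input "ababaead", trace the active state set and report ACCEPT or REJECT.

S₀ = ε-closure({0}) = {0,1,2}
'a' @ 1: {3,4}
'b' @ 2: {1,2,5}  ✓accept
'a' @ 3: {3,4}
'b' @ 4: {1,2,5}  ✓accept
'a' @ 5: {3,4}
'e' @ 6: {1,2,5}  ✓accept
'a' @ 7: {3,4}
'd' @ 8: {1,2,5}  ✓accept
after full input: {1,2,5}  (accept=1 in)

Answer: ACCEPT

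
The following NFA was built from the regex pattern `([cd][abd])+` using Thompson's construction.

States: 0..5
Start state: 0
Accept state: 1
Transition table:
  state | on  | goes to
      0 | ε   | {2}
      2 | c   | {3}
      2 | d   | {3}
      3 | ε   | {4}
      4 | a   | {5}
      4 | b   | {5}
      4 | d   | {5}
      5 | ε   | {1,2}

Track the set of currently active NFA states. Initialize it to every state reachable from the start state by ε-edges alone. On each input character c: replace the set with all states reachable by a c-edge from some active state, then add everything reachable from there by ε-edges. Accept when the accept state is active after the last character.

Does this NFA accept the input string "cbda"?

S₀ = ε-closure({0}) = {0,2}
'c' @ 1: {3,4}
'b' @ 2: {1,2,5}  (accept∈set)
'd' @ 3: {3,4}
'a' @ 4: {1,2,5}  (accept∈set)
after full input: {1,2,5}  (accept=1 in)

Answer: ACCEPT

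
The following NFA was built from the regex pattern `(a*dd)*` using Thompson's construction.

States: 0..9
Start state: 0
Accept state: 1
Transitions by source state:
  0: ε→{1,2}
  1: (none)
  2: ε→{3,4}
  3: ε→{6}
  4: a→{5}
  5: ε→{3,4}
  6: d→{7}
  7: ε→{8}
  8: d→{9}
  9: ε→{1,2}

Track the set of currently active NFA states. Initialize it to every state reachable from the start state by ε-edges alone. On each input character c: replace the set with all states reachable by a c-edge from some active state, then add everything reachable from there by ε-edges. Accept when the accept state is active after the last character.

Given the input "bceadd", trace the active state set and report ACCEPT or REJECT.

S₀ = ε-closure({0}) = {0,1,2,3,4,6}
'b' @ 1: {}  — no active states
rest 'ceadd' ignored (set empty)
after full input: {}  (accept=1 not in)

Answer: REJECT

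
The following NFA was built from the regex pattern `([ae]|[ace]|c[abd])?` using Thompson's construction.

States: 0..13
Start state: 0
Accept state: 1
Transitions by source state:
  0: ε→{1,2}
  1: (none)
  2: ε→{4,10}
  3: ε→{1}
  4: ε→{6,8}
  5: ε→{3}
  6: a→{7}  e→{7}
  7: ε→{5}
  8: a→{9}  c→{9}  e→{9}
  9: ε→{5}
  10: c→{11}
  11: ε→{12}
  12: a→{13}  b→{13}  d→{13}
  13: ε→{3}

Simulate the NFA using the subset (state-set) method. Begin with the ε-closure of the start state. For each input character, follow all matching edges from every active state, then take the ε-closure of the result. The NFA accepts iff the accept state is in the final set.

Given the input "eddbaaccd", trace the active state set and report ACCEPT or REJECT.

start: ε-closure({0}) = {0,1,2,4,6,8,10}
'e' @ 1: {1,3,5,7,9}  [accepting]
'd' @ 2: {}  — state set empty
rest 'dbaaccd' ignored (set empty)
final: {}; accept 1 not in set

Answer: REJECT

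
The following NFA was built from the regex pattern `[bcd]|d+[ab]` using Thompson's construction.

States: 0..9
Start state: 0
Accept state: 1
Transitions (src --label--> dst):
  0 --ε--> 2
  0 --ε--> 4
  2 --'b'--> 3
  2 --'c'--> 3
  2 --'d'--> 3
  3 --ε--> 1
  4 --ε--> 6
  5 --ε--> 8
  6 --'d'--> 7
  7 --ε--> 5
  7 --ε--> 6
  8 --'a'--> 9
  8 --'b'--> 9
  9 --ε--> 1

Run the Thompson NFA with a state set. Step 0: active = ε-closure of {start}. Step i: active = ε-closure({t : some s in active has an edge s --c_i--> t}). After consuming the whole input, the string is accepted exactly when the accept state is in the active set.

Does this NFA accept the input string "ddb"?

Answer: ACCEPT

Steps:
start: ε-closure({0}) = {0,2,4,6}
'd' @ 1: {1,3,5,6,7,8}  ✓accept
'd' @ 2: {5,6,7,8}
'b' @ 3: {1,9}  ✓accept
final: {1,9}; accept 1 in set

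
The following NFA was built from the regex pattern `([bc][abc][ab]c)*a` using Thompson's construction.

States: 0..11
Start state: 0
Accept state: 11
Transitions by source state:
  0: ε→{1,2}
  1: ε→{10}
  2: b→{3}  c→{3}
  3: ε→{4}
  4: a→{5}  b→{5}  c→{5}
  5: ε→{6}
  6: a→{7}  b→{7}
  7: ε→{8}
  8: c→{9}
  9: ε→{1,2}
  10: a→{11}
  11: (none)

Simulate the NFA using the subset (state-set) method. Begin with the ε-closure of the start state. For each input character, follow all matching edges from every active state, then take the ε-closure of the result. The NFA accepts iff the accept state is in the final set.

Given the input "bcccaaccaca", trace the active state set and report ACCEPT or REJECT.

Answer: REJECT

Derivation:
start: ε-closure({0}) = {0,1,2,10}
'b' @ 1: {3,4}
'c' @ 2: {5,6}
'c' @ 3: {}  — no active states
rest 'caaccaca' ignored (set empty)
end set {} — state 11 not in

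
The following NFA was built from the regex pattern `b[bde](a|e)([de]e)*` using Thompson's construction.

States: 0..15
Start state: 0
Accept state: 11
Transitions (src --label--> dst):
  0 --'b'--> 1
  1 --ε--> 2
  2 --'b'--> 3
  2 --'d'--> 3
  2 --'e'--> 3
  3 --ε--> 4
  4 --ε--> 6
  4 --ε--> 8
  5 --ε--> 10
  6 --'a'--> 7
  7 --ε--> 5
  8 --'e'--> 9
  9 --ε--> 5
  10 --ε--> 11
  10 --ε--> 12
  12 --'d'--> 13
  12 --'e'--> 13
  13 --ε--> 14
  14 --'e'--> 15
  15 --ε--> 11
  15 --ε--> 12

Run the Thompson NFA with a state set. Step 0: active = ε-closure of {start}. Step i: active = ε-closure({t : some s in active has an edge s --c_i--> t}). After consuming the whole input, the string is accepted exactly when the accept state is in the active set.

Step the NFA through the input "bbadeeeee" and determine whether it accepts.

initial (ε-close {0}): {0}
'b' @ 1: {1,2}
'b' @ 2: {3,4,6,8}
'a' @ 3: {5,7,10,11,12}  ✓accept
'd' @ 4: {13,14}
'e' @ 5: {11,12,15}  ✓accept
'e' @ 6: {13,14}
'e' @ 7: {11,12,15}  ✓accept
'e' @ 8: {13,14}
'e' @ 9: {11,12,15}  ✓accept
after full input: {11,12,15}  (accept=11 in)

Answer: ACCEPT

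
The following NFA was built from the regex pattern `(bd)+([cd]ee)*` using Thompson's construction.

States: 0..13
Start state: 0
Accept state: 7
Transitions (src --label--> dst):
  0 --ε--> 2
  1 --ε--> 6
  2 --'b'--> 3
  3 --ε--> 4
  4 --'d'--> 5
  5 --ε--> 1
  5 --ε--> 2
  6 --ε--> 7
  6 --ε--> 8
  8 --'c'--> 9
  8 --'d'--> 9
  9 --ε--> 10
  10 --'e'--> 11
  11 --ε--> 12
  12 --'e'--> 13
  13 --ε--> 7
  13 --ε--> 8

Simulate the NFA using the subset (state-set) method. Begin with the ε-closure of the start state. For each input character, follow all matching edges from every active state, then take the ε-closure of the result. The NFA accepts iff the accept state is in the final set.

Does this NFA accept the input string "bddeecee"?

Answer: ACCEPT

Trace:
start: ε-closure({0}) = {0,2}
'b' @ 1: {3,4}
'd' @ 2: {1,2,5,6,7,8}  [accepting]
'd' @ 3: {9,10}
'e' @ 4: {11,12}
'e' @ 5: {7,8,13}  [accepting]
'c' @ 6: {9,10}
'e' @ 7: {11,12}
'e' @ 8: {7,8,13}  [accepting]
after full input: {7,8,13}  (accept=7 in)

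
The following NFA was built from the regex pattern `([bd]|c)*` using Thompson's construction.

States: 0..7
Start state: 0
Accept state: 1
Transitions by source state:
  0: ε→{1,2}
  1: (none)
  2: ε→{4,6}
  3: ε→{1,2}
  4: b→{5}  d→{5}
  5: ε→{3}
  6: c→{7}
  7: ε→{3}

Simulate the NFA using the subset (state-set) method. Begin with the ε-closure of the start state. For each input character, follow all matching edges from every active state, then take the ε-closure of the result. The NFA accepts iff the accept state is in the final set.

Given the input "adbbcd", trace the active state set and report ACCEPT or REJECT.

Answer: REJECT

Derivation:
S₀ = ε-closure({0}) = {0,1,2,4,6}
'a' @ 1: {}  — no active states
rest 'dbbcd' ignored (set empty)
end set {} — state 1 not in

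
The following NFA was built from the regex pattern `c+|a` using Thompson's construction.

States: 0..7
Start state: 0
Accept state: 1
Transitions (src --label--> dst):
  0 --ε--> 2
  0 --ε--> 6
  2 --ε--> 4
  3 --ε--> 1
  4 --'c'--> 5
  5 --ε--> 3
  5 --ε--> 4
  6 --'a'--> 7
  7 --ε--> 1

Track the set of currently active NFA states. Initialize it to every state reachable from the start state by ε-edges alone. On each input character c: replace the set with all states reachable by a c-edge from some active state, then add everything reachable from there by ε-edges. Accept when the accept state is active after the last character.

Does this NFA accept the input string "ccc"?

start: ε-closure({0}) = {0,2,4,6}
'c' @ 1: {1,3,4,5}  (accept∈set)
'c' @ 2: {1,3,4,5}  (accept∈set)
'c' @ 3: {1,3,4,5}  (accept∈set)
final: {1,3,4,5}; accept 1 in set

Answer: ACCEPT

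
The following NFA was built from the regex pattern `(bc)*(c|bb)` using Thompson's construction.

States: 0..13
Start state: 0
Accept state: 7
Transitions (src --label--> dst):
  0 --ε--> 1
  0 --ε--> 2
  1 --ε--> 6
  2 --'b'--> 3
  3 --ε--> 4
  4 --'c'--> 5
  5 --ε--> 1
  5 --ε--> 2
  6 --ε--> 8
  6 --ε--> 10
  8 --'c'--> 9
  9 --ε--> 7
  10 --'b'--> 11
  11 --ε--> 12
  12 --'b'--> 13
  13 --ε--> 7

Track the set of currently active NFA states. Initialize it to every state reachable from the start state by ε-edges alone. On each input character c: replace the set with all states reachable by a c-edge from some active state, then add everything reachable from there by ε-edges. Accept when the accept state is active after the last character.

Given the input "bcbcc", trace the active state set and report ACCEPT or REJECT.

Answer: ACCEPT

Steps:
S₀ = ε-closure({0}) = {0,1,2,6,8,10}
'b' @ 1: {3,4,11,12}
'c' @ 2: {1,2,5,6,8,10}
'b' @ 3: {3,4,11,12}
'c' @ 4: {1,2,5,6,8,10}
'c' @ 5: {7,9}  (accept∈set)
after full input: {7,9}  (accept=7 in)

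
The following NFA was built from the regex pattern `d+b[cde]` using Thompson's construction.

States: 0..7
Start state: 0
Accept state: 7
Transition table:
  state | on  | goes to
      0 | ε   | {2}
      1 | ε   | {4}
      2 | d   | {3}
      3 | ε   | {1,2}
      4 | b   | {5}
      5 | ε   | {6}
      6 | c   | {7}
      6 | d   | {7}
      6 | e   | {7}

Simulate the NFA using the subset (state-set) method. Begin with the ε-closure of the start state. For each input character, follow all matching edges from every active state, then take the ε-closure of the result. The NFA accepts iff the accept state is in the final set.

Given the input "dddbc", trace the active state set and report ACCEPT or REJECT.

Answer: ACCEPT

Derivation:
S₀ = ε-closure({0}) = {0,2}
'd' @ 1: {1,2,3,4}
'd' @ 2: {1,2,3,4}
'd' @ 3: {1,2,3,4}
'b' @ 4: {5,6}
'c' @ 5: {7}  [accepting]
end set {7} — state 7 in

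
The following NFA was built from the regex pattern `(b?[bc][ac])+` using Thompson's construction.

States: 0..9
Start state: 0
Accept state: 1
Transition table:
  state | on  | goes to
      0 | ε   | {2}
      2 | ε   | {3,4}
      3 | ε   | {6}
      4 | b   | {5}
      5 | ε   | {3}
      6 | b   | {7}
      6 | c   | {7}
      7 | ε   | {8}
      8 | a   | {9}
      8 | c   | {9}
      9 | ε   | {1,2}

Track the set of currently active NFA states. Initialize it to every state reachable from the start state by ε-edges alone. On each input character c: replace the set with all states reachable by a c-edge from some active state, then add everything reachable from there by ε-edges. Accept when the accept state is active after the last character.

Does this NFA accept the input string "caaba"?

Answer: REJECT

Trace:
initial (ε-close {0}): {0,2,3,4,6}
'c' @ 1: {7,8}
'a' @ 2: {1,2,3,4,6,9}  ✓accept
'a' @ 3: {}  — state set empty
rest 'ba' ignored (set empty)
final: {}; accept 1 not in set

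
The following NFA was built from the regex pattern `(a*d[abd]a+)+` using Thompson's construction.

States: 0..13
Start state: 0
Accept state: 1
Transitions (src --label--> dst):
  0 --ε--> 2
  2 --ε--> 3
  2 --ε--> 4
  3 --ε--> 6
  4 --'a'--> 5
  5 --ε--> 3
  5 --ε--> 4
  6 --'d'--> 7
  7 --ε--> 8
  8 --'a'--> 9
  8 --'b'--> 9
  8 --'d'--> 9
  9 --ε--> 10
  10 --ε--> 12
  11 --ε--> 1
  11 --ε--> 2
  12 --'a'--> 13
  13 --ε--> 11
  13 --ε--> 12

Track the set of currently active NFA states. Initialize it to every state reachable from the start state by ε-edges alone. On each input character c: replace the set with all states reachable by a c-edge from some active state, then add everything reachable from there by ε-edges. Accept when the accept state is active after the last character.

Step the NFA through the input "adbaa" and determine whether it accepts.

Answer: ACCEPT

Derivation:
S₀ = ε-closure({0}) = {0,2,3,4,6}
'a' @ 1: {3,4,5,6}
'd' @ 2: {7,8}
'b' @ 3: {9,10,12}
'a' @ 4: {1,2,3,4,6,11,12,13}  (accept∈set)
'a' @ 5: {1,2,3,4,5,6,11,12,13}  (accept∈set)
after full input: {1,2,3,4,5,6,11,12,13}  (accept=1 in)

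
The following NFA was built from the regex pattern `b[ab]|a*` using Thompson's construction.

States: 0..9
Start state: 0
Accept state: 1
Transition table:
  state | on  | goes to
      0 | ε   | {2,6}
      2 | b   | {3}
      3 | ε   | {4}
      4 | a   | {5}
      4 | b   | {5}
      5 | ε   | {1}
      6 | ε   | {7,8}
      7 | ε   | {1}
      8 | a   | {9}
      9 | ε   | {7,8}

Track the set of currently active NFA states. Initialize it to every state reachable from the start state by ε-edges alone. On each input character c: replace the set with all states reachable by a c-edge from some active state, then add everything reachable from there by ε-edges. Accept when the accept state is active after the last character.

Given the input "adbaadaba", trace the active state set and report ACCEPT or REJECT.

Answer: REJECT

Steps:
initial (ε-close {0}): {0,1,2,6,7,8}
'a' @ 1: {1,7,8,9}  (accept∈set)
'd' @ 2: {}  — no active states
rest 'baadaba' ignored (set empty)
end set {} — state 1 not in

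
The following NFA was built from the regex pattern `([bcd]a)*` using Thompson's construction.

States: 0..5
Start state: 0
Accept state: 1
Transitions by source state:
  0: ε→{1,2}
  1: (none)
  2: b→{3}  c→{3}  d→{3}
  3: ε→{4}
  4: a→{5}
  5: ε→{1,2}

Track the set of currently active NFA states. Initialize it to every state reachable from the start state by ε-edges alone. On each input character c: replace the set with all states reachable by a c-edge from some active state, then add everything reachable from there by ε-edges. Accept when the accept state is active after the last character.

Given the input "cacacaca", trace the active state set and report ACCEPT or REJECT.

Answer: ACCEPT

Trace:
S₀ = ε-closure({0}) = {0,1,2}
'c' @ 1: {3,4}
'a' @ 2: {1,2,5}  [accepting]
'c' @ 3: {3,4}
'a' @ 4: {1,2,5}  [accepting]
'c' @ 5: {3,4}
'a' @ 6: {1,2,5}  [accepting]
'c' @ 7: {3,4}
'a' @ 8: {1,2,5}  [accepting]
final: {1,2,5}; accept 1 in set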